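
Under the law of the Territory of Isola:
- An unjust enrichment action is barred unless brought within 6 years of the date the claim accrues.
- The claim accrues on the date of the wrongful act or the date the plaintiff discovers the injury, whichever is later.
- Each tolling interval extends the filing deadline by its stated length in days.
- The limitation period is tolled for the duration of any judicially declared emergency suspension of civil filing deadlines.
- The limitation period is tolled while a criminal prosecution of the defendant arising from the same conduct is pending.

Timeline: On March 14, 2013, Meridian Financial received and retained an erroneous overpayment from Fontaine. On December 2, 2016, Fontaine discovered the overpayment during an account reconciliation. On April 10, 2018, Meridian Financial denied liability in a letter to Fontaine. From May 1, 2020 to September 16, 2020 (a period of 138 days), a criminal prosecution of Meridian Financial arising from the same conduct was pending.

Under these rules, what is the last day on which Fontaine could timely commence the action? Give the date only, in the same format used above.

April 19, 2023

The claim accrued on December 2, 2016 — the later of the March 14, 2013 act and the December 2, 2016 discovery.
The untolled deadline — 6 years after December 2, 2016 — is December 2, 2022.
Because the pending criminal prosecution ran from May 1, 2020 to September 16, 2020, the deadline is extended by 138 days to April 19, 2023.
Nothing else in the chronology tolls or restarts the period.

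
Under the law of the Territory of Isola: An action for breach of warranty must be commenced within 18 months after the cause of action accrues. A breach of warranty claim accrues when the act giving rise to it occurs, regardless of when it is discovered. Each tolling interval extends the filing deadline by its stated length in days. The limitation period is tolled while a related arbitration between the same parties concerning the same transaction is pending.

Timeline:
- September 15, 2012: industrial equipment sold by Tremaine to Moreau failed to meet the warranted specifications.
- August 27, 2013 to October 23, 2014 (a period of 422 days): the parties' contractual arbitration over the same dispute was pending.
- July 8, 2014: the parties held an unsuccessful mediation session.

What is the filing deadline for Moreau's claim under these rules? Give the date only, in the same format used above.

May 11, 2015

The claim accrued on September 15, 2012, when the wrongful act occurred.
The untolled deadline — 18 months after September 15, 2012 — is March 15, 2014.
Because the pending related arbitration ran from August 27, 2013 to October 23, 2014, the deadline is extended by 422 days to May 11, 2015.
The other events in the timeline have no effect on the limitation period under the stated rules.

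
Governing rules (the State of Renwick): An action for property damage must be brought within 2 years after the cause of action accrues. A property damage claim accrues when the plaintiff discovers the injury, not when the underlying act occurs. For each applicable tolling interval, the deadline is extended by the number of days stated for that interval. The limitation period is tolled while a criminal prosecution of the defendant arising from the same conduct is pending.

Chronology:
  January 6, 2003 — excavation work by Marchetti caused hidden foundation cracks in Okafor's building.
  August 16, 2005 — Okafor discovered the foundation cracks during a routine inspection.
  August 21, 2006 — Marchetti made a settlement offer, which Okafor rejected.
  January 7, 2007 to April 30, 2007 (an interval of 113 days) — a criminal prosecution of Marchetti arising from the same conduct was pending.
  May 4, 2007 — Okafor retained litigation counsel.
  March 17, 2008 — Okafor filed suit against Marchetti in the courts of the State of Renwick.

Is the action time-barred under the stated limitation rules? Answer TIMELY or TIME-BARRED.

Accrual is tied to discovery, so the period began on August 16, 2005 rather than on January 6, 2003 when the act occurred.
Adding the 2 years base period to August 16, 2005 gives a deadline of August 16, 2007, before any tolling.
The pending criminal prosecution from January 7, 2007 to April 30, 2007 tolled the period for 113 days, extending the deadline to December 7, 2007.
The other events in the timeline have no effect on the limitation period under the stated rules.
Filing on March 17, 2008 missed the December 7, 2007 deadline — the action is time-barred.

TIME-BARRED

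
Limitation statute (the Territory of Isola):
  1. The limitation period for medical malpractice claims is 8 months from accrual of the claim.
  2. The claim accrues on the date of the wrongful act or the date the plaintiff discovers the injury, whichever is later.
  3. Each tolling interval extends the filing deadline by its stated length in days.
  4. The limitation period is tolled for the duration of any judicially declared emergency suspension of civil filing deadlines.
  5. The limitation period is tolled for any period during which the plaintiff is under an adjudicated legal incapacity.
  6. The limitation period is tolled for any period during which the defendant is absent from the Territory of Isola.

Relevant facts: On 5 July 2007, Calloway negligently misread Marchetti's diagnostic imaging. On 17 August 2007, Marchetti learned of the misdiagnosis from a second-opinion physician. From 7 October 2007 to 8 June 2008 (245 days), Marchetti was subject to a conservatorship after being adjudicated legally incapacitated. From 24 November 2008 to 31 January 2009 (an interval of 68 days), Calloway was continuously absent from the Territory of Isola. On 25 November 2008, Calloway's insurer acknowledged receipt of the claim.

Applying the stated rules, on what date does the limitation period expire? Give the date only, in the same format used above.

Because discovery on 17 August 2007 post-dates the 5 July 2007 act, accrual under the later-of rule falls on 17 August 2007.
8 months from 17 August 2007 is 17 April 2008.
The period was tolled for 245 days by the plaintiff's legal incapacity (7 October 2007 to 8 June 2008), pushing the deadline to 18 December 2008.
The period was tolled for 68 days by the defendant's absence from the jurisdiction (24 November 2008 to 31 January 2009), pushing the deadline to 24 February 2009.
Nothing else in the chronology tolls or restarts the period.

24 February 2009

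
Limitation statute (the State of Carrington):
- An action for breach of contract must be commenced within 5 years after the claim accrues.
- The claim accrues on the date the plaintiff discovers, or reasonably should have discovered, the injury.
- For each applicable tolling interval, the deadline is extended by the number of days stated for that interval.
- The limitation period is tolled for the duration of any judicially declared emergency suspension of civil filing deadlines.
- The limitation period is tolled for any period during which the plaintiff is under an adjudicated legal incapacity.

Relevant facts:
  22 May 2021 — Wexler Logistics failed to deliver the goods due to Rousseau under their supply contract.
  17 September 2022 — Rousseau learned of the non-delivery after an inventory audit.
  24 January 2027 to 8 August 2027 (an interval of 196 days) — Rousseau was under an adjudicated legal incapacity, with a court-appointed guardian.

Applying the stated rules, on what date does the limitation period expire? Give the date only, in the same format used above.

Under the discovery rule, the claim accrued on 17 September 2022, when Rousseau discovered the injury — not on the 22 May 2021 date of the underlying act.
The untolled deadline — 5 years after 17 September 2022 — is 17 September 2027.
Because the plaintiff's legal incapacity ran from 24 January 2027 to 8 August 2027, the deadline is extended by 196 days to 31 March 2028.

31 March 2028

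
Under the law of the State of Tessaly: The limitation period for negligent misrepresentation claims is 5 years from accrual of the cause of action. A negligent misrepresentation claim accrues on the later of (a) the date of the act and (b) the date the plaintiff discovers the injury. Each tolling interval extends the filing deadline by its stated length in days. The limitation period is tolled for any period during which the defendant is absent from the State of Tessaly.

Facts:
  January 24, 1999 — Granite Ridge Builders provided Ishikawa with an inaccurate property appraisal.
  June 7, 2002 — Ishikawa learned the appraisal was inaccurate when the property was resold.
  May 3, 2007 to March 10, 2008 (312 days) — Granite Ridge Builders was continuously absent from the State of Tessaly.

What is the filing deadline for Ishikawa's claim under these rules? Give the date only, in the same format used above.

April 14, 2008

Because discovery on June 7, 2002 post-dates the January 24, 1999 act, accrual under the later-of rule falls on June 7, 2002.
The untolled deadline — 5 years after June 7, 2002 — is June 7, 2007.
The period was tolled for 312 days by the defendant's absence from the jurisdiction (May 3, 2007 to March 10, 2008), pushing the deadline to April 14, 2008.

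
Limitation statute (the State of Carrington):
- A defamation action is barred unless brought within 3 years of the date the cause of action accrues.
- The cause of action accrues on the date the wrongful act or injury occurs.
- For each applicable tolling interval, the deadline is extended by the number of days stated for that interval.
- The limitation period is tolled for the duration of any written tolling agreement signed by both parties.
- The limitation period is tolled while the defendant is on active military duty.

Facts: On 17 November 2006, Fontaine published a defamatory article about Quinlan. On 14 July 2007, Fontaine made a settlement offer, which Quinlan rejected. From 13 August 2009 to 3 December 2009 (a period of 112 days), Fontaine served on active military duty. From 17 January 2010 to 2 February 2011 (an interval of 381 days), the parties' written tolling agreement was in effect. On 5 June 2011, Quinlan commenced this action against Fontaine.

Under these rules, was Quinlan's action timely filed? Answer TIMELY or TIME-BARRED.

TIME-BARRED

The cause of action accrued on 17 November 2006, the date of the act.
3 years from 17 November 2006 is 17 November 2009.
The defendant's active military service from 13 August 2009 to 3 December 2009 tolled the period for 112 days, extending the deadline to 9 March 2010.
The period was tolled for 381 days by the written tolling agreement (17 January 2010 to 2 February 2011), pushing the deadline to 25 March 2011.
Nothing else in the chronology tolls or restarts the period.
Quinlan filed on 5 June 2011, after the 25 March 2011 deadline, so the action is time-barred.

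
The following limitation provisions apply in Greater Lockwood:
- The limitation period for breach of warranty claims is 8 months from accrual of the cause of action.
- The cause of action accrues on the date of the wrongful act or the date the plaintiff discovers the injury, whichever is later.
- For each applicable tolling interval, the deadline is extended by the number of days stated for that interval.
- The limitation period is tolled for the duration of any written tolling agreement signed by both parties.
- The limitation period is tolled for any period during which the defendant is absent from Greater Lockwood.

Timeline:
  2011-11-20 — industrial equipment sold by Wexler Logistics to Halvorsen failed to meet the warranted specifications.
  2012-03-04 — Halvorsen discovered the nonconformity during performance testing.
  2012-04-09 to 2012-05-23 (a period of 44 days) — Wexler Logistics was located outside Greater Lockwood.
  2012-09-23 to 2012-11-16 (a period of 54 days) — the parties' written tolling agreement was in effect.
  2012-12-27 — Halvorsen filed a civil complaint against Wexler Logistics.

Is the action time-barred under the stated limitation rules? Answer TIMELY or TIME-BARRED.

TIMELY

Because discovery on 2012-03-04 post-dates the 2011-11-20 act, accrual under the later-of rule falls on 2012-03-04.
8 months from 2012-03-04 is 2012-11-04.
The defendant's absence from the jurisdiction from 2012-04-09 to 2012-05-23 tolled the period for 44 days, extending the deadline to 2012-12-18.
The written tolling agreement from 2012-09-23 to 2012-11-16 tolled the period for 54 days, extending the deadline to 2013-02-10.
Filing on 2012-12-27 beat the 2013-02-10 deadline — the action is timely.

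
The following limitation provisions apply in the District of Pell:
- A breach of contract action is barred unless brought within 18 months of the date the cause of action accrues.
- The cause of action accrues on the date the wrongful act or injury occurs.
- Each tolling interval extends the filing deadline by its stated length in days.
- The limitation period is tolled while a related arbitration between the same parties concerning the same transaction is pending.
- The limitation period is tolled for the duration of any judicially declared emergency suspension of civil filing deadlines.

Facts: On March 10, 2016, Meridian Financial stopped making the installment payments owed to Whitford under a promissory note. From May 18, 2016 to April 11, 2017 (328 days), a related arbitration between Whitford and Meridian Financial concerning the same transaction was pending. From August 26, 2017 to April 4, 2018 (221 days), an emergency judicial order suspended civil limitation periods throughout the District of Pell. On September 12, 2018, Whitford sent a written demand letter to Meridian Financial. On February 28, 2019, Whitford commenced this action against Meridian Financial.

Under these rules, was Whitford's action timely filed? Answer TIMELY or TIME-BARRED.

TIMELY

The limitation period began to run on March 10, 2016.
18 months from March 10, 2016 is September 10, 2017.
The period was tolled for 328 days by the pending related arbitration (May 18, 2016 to April 11, 2017), pushing the deadline to August 4, 2018.
Because the emergency suspension of filing deadlines ran from August 26, 2017 to April 4, 2018, the deadline is extended by 221 days to March 13, 2019.
None of the other events listed affects the running of the period under the stated rules.
Filing on February 28, 2019 beat the March 13, 2019 deadline — the action is timely.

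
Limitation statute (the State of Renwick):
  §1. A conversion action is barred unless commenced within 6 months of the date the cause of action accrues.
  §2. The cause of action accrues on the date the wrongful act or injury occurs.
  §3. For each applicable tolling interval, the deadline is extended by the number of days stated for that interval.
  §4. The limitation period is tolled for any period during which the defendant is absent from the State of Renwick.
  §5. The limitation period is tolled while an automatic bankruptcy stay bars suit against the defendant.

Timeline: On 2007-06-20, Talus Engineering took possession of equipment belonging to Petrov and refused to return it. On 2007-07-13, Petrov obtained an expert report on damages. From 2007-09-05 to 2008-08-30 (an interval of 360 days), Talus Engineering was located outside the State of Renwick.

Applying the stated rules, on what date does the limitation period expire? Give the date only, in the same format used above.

2008-12-14

The limitation period began to run on 2007-06-20.
Adding the 6 months base period to 2007-06-20 gives a deadline of 2007-12-20, before any tolling.
Because the defendant's absence from the jurisdiction ran from 2007-09-05 to 2008-08-30, the deadline is extended by 360 days to 2008-12-14.
Nothing else in the chronology tolls or restarts the period.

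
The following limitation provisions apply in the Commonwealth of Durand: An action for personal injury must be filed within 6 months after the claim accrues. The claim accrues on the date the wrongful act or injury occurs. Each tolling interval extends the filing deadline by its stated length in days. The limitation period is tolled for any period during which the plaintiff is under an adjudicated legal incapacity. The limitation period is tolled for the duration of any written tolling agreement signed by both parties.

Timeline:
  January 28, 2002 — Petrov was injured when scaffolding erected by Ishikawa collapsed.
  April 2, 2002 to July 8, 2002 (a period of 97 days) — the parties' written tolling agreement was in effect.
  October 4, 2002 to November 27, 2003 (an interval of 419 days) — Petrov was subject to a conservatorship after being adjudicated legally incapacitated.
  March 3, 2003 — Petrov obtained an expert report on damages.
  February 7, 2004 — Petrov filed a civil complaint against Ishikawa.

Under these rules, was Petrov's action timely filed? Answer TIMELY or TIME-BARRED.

The limitation period began to run on January 28, 2002.
6 months from January 28, 2002 is July 28, 2002.
The written tolling agreement from April 2, 2002 to July 8, 2002 tolled the period for 97 days, extending the deadline to November 2, 2002.
Because the plaintiff's legal incapacity ran from October 4, 2002 to November 27, 2003, the deadline is extended by 419 days to December 26, 2003.
The other events in the timeline have no effect on the limitation period under the stated rules.
Filing on February 7, 2004 missed the December 26, 2003 deadline — the action is time-barred.

TIME-BARRED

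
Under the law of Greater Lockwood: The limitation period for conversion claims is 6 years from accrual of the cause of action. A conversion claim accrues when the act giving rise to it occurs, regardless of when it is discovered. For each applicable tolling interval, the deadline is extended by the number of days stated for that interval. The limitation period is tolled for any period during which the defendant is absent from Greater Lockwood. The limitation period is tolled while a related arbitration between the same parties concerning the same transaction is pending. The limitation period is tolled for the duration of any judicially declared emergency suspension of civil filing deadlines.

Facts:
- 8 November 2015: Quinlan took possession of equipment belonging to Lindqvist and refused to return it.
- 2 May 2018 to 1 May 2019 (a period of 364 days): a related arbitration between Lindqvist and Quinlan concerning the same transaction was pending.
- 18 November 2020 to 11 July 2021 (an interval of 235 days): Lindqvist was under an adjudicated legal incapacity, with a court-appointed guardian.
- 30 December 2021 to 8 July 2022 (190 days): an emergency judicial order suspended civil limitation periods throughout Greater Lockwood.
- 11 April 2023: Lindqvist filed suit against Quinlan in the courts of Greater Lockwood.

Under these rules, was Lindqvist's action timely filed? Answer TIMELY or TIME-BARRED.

The cause of action accrued on 8 November 2015, the date of the act.
Adding the 6 years base period to 8 November 2015 gives a deadline of 8 November 2021, before any tolling.
Because the pending related arbitration ran from 2 May 2018 to 1 May 2019, the deadline is extended by 364 days to 7 November 2022.
The emergency suspension of filing deadlines from 30 December 2021 to 8 July 2022 tolled the period for 190 days, extending the deadline to 16 May 2023.
Although the plaintiff's incapacity ran from 18 November 2020 to 11 July 2021, the stated rules do not make that a tolling event, so it is disregarded.
Filing on 11 April 2023 beat the 16 May 2023 deadline — the action is timely.

TIMELY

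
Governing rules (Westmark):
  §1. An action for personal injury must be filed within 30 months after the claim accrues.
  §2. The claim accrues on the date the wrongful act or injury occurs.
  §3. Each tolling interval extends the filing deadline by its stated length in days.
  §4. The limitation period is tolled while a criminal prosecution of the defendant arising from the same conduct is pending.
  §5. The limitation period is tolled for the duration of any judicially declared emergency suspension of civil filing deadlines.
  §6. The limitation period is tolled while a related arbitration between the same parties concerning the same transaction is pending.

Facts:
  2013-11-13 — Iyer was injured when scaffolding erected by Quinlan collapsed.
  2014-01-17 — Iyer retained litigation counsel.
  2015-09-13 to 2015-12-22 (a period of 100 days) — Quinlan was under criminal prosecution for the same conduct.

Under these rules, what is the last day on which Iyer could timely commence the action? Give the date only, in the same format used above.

The claim accrued on 2013-11-13, when the wrongful act occurred.
The untolled deadline — 30 months after 2013-11-13 — is 2016-05-13.
The pending criminal prosecution from 2015-09-13 to 2015-12-22 tolled the period for 100 days, extending the deadline to 2016-08-21.
The other events in the timeline have no effect on the limitation period under the stated rules.

2016-08-21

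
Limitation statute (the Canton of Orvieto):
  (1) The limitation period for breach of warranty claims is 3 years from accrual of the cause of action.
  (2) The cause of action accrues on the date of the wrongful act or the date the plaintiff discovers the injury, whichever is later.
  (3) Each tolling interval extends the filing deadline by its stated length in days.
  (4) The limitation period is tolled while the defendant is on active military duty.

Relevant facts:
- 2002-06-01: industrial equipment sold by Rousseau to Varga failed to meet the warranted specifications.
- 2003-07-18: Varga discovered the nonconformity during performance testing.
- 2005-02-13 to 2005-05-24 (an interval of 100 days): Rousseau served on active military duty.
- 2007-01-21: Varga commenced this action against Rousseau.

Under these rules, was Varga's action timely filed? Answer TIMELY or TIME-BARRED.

Taking the later of the act (2002-06-01) and discovery (2003-07-18), the claim accrued on 2003-07-18.
The untolled deadline — 3 years after 2003-07-18 — is 2006-07-18.
The defendant's active military service from 2005-02-13 to 2005-05-24 tolled the period for 100 days, extending the deadline to 2006-10-26.
Varga filed on 2007-01-21, after the 2006-10-26 deadline, so the action is time-barred.

TIME-BARRED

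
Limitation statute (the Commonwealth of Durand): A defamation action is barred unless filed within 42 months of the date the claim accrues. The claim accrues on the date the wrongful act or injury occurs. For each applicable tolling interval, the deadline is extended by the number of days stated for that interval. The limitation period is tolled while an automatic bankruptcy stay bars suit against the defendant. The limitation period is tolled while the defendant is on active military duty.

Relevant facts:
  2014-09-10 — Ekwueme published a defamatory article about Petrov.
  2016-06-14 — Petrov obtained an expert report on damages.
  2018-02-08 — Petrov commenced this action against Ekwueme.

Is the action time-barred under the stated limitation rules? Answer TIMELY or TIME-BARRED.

The claim accrued on 2014-09-10, when the wrongful act occurred.
42 months from 2014-09-10 is 2018-03-10.
None of the other events listed affects the running of the period under the stated rules.
Filing on 2018-02-08 beat the 2018-03-10 deadline — the action is timely.

TIMELY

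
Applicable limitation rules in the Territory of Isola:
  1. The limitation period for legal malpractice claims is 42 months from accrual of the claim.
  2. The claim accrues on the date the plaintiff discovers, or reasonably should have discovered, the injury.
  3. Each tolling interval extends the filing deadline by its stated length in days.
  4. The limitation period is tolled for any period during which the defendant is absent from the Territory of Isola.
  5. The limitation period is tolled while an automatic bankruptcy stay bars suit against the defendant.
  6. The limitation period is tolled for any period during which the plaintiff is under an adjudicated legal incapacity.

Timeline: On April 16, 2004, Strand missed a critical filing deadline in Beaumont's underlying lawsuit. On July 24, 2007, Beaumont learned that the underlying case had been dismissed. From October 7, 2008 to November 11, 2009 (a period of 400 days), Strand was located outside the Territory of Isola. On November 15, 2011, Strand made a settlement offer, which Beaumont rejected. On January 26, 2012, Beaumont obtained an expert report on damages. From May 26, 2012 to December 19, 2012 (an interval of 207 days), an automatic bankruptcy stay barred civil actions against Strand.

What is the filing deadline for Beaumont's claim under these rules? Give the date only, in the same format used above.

February 28, 2012

The claim did not accrue until Beaumont discovered the injury on July 24, 2007; the April 16, 2004 act date does not start the clock under the stated rule.
42 months from July 24, 2007 is January 24, 2011.
Because the defendant's absence from the jurisdiction ran from October 7, 2008 to November 11, 2009, the deadline is extended by 400 days to February 28, 2012.
The automatic bankruptcy stay from May 26, 2012 to December 19, 2012 began after the period had already run on February 28, 2012, so it has no tolling effect.
Nothing else in the chronology tolls or restarts the period.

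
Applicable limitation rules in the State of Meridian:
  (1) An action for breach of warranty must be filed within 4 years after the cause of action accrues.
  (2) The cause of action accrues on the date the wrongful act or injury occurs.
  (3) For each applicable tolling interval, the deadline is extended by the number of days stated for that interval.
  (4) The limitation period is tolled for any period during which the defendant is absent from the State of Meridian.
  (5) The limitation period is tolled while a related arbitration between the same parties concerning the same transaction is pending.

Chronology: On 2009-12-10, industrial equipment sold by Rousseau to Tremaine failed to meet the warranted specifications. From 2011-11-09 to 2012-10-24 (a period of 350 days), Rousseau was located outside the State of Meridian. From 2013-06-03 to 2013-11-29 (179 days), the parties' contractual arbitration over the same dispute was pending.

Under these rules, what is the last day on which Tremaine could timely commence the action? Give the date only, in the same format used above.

2015-05-23

The claim accrued on 2009-12-10, when the wrongful act occurred.
The untolled deadline — 4 years after 2009-12-10 — is 2013-12-10.
Because the defendant's absence from the jurisdiction ran from 2011-11-09 to 2012-10-24, the deadline is extended by 350 days to 2014-11-25.
The pending related arbitration from 2013-06-03 to 2013-11-29 tolled the period for 179 days, extending the deadline to 2015-05-23.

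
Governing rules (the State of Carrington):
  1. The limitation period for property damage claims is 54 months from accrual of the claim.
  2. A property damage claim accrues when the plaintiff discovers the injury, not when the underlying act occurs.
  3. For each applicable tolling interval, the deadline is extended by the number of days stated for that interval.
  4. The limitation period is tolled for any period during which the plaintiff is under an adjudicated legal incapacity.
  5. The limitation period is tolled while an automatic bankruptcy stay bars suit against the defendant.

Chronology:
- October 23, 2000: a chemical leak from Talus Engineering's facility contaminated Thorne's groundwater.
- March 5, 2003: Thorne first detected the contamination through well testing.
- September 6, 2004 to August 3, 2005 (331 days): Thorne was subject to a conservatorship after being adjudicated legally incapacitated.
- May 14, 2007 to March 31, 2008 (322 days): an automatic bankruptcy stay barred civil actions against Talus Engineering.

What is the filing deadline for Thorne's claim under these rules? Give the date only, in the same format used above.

Under the discovery rule, the claim accrued on March 5, 2003, when Thorne discovered the injury — not on the October 23, 2000 date of the underlying act.
The untolled deadline — 54 months after March 5, 2003 — is September 5, 2007.
The period was tolled for 331 days by the plaintiff's legal incapacity (September 6, 2004 to August 3, 2005), pushing the deadline to August 1, 2008.
Because the automatic bankruptcy stay ran from May 14, 2007 to March 31, 2008, the deadline is extended by 322 days to June 19, 2009.

June 19, 2009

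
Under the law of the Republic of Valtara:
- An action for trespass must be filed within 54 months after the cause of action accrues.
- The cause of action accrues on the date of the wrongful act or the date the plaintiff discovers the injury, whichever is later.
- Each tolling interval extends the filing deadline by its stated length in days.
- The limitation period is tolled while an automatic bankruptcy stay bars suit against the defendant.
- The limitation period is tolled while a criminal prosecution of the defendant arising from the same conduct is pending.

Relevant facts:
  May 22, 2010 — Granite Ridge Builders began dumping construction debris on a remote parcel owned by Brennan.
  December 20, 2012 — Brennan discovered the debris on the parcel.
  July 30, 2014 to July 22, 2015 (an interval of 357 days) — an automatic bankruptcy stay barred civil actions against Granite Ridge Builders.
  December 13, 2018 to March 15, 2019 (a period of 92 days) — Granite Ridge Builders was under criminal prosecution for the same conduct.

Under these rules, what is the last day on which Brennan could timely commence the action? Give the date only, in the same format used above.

June 12, 2018

Because discovery on December 20, 2012 post-dates the May 22, 2010 act, accrual under the later-of rule falls on December 20, 2012.
The untolled deadline — 54 months after December 20, 2012 — is June 20, 2017.
The period was tolled for 357 days by the automatic bankruptcy stay (July 30, 2014 to July 22, 2015), pushing the deadline to June 12, 2018.
The pending criminal prosecution starting December 13, 2018 came too late — the period had run on June 12, 2018 — and so does not extend the deadline.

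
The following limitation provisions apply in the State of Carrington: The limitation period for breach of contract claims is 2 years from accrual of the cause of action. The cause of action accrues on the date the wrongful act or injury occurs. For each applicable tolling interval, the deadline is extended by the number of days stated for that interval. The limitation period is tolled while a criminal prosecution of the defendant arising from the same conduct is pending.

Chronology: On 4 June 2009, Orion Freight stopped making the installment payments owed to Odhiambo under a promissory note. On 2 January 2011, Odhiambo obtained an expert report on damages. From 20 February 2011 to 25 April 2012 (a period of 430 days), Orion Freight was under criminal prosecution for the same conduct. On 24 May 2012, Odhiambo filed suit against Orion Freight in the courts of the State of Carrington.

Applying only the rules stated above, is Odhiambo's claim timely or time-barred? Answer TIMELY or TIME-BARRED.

The cause of action accrued on 4 June 2009, the date of the act.
The untolled deadline — 2 years after 4 June 2009 — is 4 June 2011.
The period was tolled for 430 days by the pending criminal prosecution (20 February 2011 to 25 April 2012), pushing the deadline to 7 August 2012.
The other events in the timeline have no effect on the limitation period under the stated rules.
Odhiambo filed on 24 May 2012, before the 7 August 2012 deadline, so the action is timely.

TIMELY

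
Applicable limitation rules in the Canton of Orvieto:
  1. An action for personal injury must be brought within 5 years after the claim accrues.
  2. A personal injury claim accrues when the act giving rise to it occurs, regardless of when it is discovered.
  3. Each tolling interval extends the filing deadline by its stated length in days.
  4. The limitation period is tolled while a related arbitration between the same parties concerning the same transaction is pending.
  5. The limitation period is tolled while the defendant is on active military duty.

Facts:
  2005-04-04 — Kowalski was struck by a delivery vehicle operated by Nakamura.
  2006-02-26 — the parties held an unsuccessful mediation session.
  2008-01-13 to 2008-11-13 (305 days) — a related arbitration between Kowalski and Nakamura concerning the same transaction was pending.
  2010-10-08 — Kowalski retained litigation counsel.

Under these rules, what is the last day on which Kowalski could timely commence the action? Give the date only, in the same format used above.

2011-02-03

The limitation period began to run on 2005-04-04.
Adding the 5 years base period to 2005-04-04 gives a deadline of 2010-04-04, before any tolling.
The pending related arbitration from 2008-01-13 to 2008-11-13 tolled the period for 305 days, extending the deadline to 2011-02-03.
None of the other events listed affects the running of the period under the stated rules.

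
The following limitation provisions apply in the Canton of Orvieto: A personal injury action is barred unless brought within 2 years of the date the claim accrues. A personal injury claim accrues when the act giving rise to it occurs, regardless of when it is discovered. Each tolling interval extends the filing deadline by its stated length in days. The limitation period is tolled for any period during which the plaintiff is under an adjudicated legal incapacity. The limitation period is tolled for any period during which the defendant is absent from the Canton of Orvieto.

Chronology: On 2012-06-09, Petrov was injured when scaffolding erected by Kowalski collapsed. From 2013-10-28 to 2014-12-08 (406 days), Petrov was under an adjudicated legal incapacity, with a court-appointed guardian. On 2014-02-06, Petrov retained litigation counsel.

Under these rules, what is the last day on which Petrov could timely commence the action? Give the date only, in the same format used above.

2015-07-20

The claim accrued on 2012-06-09, the date of the act.
2 years from 2012-06-09 is 2014-06-09.
The period was tolled for 406 days by the plaintiff's legal incapacity (2013-10-28 to 2014-12-08), pushing the deadline to 2015-07-20.
Nothing else in the chronology tolls or restarts the period.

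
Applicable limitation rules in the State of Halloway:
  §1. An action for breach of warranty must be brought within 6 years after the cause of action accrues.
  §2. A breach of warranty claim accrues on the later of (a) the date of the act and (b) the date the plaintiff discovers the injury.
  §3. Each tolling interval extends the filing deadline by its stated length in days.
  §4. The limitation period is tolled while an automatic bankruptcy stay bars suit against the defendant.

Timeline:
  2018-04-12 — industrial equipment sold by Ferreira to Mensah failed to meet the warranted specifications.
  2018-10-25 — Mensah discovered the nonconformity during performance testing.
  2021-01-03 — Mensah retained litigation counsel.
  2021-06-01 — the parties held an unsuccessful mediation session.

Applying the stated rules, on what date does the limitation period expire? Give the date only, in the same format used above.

2024-10-25

The claim accrued on 2018-10-25 — the later of the 2018-04-12 act and the 2018-10-25 discovery.
Adding the 6 years base period to 2018-10-25 gives a deadline of 2024-10-25, before any tolling.
None of the other events listed affects the running of the period under the stated rules.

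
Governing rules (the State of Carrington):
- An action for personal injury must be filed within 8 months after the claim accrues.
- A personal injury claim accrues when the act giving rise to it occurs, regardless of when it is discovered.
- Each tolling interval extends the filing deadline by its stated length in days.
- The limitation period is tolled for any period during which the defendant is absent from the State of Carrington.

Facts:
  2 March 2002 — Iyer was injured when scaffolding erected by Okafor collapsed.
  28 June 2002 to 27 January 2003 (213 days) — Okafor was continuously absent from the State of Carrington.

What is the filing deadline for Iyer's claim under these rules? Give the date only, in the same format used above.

3 June 2003

The claim accrued on 2 March 2002, when the wrongful act occurred.
The untolled deadline — 8 months after 2 March 2002 — is 2 November 2002.
Because the defendant's absence from the jurisdiction ran from 28 June 2002 to 27 January 2003, the deadline is extended by 213 days to 3 June 2003.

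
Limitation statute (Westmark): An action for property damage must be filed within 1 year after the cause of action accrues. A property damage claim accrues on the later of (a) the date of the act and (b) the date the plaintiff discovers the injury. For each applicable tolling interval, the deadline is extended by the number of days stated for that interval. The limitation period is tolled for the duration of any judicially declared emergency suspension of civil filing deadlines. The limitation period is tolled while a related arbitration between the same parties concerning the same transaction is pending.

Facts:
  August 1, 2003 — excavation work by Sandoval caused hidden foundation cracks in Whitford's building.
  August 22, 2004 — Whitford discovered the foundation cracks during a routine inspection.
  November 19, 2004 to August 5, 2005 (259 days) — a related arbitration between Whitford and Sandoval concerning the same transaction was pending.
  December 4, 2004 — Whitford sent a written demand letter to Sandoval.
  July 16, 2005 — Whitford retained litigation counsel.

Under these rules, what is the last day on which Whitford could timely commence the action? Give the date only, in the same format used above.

Taking the later of the act (August 1, 2003) and discovery (August 22, 2004), the claim accrued on August 22, 2004.
1 year from August 22, 2004 is August 22, 2005.
Because the pending related arbitration ran from November 19, 2004 to August 5, 2005, the deadline is extended by 259 days to May 8, 2006.
The other events in the timeline have no effect on the limitation period under the stated rules.

May 8, 2006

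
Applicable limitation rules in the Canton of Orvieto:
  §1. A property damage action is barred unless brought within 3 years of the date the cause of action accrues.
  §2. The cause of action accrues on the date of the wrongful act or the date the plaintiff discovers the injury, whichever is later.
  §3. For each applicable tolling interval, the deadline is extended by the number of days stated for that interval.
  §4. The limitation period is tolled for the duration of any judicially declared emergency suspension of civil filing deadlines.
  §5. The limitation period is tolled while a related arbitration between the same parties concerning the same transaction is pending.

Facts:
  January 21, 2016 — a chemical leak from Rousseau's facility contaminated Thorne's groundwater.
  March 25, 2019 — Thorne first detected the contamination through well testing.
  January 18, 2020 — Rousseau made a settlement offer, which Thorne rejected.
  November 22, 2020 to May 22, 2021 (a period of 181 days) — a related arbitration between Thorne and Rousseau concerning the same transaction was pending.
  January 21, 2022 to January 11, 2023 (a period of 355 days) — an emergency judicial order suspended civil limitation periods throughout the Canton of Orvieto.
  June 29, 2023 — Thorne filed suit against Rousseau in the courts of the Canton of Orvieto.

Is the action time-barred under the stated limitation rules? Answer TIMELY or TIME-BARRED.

TIMELY

Because discovery on March 25, 2019 post-dates the January 21, 2016 act, accrual under the later-of rule falls on March 25, 2019.
Adding the 3 years base period to March 25, 2019 gives a deadline of March 25, 2022, before any tolling.
The pending related arbitration from November 22, 2020 to May 22, 2021 tolled the period for 181 days, extending the deadline to September 22, 2022.
The period was tolled for 355 days by the emergency suspension of filing deadlines (January 21, 2022 to January 11, 2023), pushing the deadline to September 12, 2023.
None of the other events listed affects the running of the period under the stated rules.
The June 29, 2023 filing precedes the September 12, 2023 deadline; the claim is timely.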